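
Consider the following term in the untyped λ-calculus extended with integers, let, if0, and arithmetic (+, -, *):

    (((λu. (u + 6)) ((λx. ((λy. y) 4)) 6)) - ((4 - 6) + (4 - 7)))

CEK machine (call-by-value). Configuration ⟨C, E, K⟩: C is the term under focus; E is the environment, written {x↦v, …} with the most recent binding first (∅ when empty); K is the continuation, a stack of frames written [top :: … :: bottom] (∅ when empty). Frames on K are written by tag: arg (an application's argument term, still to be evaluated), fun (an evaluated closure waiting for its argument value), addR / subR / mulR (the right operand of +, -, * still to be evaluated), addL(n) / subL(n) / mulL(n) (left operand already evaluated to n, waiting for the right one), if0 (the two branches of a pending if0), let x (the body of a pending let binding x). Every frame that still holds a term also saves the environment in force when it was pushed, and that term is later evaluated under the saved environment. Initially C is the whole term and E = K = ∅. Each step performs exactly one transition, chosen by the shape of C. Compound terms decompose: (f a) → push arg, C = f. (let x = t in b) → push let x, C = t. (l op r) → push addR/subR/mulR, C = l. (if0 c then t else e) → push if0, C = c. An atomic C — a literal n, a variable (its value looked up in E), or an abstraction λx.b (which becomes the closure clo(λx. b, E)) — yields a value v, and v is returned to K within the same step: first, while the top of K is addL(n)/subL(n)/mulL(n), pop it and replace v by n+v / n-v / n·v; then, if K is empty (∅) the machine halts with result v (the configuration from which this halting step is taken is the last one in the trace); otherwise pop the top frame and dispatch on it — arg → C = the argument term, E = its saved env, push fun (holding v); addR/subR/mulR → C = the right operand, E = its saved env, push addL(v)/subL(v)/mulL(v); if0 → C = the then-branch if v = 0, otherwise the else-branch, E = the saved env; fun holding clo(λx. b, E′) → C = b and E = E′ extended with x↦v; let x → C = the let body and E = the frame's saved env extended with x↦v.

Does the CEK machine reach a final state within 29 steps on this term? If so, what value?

0. ⟨C=(((λu. (u + 6)) ((λx. ((λy. y) 4)) 6)) - ((4 - 6) + (4 - 7))); E=∅; K=∅⟩
1. ⟨C=((λu. (u + 6)) ((λx. ((λy. y) 4)) 6)); E=∅; K=[subR]⟩
2. ⟨C=(λu. (u + 6)); E=∅; K=[arg :: subR]⟩
3. ⟨C=((λx. ((λy. y) 4)) 6); E=∅; K=[fun :: subR]⟩
4. ⟨C=(λx. ((λy. y) 4)); E=∅; K=[arg :: fun :: subR]⟩
5. ⟨C=6; E=∅; K=[fun :: fun :: subR]⟩
6. ⟨C=((λy. y) 4); E={x↦6}; K=[fun :: subR]⟩
7. ⟨C=(λy. y); E={x↦6}; K=[arg :: fun :: subR]⟩
8. ⟨C=4; E={x↦6}; K=[fun :: fun :: subR]⟩
9. ⟨C=y; E={y↦4, x↦6}; K=[fun :: subR]⟩
10. ⟨C=(u + 6); E={u↦4}; K=[subR]⟩
11. ⟨C=u; E={u↦4}; K=[addR :: subR]⟩
12. ⟨C=6; E={u↦4}; K=[addL(4) :: subR]⟩
13. ⟨C=((4 - 6) + (4 - 7)); E=∅; K=[subL(10)]⟩
14. ⟨C=(4 - 6); E=∅; K=[addR :: subL(10)]⟩
15. ⟨C=4; E=∅; K=[subR :: addR :: subL(10)]⟩
16. ⟨C=6; E=∅; K=[subL(4) :: addR :: subL(10)]⟩
17. ⟨C=(4 - 7); E=∅; K=[addL(-2) :: subL(10)]⟩
18. ⟨C=4; E=∅; K=[subR :: addL(-2) :: subL(10)]⟩
19. ⟨C=7; E=∅; K=[subL(4) :: addL(-2) :: subL(10)]⟩
→ final value 15

Answer: 15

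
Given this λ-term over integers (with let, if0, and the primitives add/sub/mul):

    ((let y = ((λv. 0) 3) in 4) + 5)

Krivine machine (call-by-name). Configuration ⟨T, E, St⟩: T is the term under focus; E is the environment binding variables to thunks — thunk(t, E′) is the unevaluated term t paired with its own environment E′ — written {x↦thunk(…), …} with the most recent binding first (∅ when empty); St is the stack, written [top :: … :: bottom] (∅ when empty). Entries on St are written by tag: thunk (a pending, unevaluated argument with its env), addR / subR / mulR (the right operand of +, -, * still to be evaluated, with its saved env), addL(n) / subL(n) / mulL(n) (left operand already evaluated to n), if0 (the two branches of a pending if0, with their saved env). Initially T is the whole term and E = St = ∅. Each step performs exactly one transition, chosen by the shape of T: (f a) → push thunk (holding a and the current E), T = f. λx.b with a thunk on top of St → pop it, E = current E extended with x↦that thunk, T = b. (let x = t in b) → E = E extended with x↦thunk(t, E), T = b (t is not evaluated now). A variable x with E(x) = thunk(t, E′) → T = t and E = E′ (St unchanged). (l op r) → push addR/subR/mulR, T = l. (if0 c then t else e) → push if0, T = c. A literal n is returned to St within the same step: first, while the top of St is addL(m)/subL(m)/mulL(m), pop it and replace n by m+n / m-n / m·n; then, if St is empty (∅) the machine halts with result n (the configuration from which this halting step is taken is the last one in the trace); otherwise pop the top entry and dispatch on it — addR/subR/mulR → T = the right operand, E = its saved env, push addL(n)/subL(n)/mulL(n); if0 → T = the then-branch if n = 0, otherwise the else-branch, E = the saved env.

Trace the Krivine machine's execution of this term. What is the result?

step 0: ⟨T=((let y = ((λv. 0) 3) in 4) + 5); E=∅; St=∅⟩
step 1: ⟨T=(let y = ((λv. 0) 3) in 4); E=∅; St=[addR]⟩
step 2: ⟨T=4; E={y↦thunk(((λv. 0) 3), ∅)}; St=[addR]⟩
step 3: ⟨T=5; E=∅; St=[addL(4)]⟩
→ final value 9

Answer: 9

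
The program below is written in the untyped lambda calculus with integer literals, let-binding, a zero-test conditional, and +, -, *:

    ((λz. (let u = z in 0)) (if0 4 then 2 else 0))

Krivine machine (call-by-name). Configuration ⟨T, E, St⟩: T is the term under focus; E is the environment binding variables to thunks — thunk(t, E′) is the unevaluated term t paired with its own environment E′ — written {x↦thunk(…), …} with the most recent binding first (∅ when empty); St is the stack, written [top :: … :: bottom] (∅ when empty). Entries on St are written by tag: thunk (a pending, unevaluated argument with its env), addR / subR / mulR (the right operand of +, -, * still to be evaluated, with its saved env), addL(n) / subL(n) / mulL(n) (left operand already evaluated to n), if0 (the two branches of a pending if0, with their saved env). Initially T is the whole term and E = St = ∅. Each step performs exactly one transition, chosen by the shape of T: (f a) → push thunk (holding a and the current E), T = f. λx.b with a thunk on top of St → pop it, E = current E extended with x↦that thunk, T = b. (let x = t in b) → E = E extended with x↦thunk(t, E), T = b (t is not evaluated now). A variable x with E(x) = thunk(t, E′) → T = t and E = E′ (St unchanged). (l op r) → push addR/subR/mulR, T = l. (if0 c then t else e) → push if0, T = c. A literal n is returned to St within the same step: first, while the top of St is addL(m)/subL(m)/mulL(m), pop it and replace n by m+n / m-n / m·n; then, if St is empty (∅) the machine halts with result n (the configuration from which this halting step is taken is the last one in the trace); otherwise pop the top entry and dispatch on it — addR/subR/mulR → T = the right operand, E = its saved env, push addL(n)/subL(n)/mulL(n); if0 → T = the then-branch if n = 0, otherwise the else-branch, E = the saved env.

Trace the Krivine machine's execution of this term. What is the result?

[0] [T=((λz. (let u = z in 0)) (if0 4 then 2 else 0)) | E=∅ | St=∅]
[1] [T=(λz. (let u = z in 0)) | E=∅ | St=[thunk]]
[2] [T=(let u = z in 0) | E={z↦thunk((if0 4 then 2 else 0), ∅)} | St=∅]
[3] [T=0 | E={u↦thunk(z, {z↦thunk((if0 4 then 2 else 0), ∅)}), z↦thunk((if0 4 then 2 else 0), ∅)} | St=∅]
→ final value 0

Answer: 0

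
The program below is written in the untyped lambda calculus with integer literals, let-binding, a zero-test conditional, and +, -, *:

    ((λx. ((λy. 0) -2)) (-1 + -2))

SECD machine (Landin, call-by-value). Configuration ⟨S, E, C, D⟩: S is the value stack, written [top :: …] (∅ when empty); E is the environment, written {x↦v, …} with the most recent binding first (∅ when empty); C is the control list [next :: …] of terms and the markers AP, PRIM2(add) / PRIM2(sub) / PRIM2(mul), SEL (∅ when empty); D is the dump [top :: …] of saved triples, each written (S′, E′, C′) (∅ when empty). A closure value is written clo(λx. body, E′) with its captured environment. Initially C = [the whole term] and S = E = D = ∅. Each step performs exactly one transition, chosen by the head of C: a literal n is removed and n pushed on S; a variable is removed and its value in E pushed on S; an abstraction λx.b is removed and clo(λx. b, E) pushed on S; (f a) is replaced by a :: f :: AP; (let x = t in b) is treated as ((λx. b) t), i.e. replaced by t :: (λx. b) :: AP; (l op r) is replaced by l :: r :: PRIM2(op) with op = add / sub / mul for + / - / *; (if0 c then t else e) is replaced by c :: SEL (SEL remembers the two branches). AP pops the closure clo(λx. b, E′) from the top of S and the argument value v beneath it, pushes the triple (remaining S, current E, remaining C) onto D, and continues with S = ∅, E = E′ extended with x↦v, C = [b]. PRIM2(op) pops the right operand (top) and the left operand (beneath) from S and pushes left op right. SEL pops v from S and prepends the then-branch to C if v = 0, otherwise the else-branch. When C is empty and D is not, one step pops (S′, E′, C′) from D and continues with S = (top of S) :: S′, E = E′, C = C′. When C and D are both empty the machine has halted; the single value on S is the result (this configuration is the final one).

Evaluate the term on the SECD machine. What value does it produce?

Answer: 0

Execution trace:
t=0: <S=∅, E=∅, C=[((λx. ((λy. 0) -2)) (-1 + -2))], D=∅>
t=1: <S=∅, E=∅, C=[(-1 + -2) :: (λx. ((λy. 0) -2)) :: AP], D=∅>
t=2: <S=∅, E=∅, C=[-1 :: -2 :: PRIM2(add) :: (λx. ((λy. 0) -2)) :: AP], D=∅>
t=3: <S=[-1], E=∅, C=[-2 :: PRIM2(add) :: (λx. ((λy. 0) -2)) :: AP], D=∅>
t=4: <S=[-2 :: -1], E=∅, C=[PRIM2(add) :: (λx. ((λy. 0) -2)) :: AP], D=∅>
t=5: <S=[-3], E=∅, C=[(λx. ((λy. 0) -2)) :: AP], D=∅>
t=6: <S=[clo(λx. ((λy. 0) -2), ∅) :: -3], E=∅, C=[AP], D=∅>
t=7: <S=∅, E={x↦-3}, C=[((λy. 0) -2)], D=[(∅, ∅, ∅)]>
t=8: <S=∅, E={x↦-3}, C=[-2 :: (λy. 0) :: AP], D=[(∅, ∅, ∅)]>
t=9: <S=[-2], E={x↦-3}, C=[(λy. 0) :: AP], D=[(∅, ∅, ∅)]>
t=10: <S=[clo(λy. 0, {x↦-3}) :: -2], E={x↦-3}, C=[AP], D=[(∅, ∅, ∅)]>
t=11: <S=∅, E={y↦-2, x↦-3}, C=[0], D=[(∅, {x↦-3}, ∅) :: (∅, ∅, ∅)]>
t=12: <S=[0], E={y↦-2, x↦-3}, C=∅, D=[(∅, {x↦-3}, ∅) :: (∅, ∅, ∅)]>
t=13: <S=[0], E={x↦-3}, C=∅, D=[(∅, ∅, ∅)]>
t=14: <S=[0], E=∅, C=∅, D=∅>
→ final value 0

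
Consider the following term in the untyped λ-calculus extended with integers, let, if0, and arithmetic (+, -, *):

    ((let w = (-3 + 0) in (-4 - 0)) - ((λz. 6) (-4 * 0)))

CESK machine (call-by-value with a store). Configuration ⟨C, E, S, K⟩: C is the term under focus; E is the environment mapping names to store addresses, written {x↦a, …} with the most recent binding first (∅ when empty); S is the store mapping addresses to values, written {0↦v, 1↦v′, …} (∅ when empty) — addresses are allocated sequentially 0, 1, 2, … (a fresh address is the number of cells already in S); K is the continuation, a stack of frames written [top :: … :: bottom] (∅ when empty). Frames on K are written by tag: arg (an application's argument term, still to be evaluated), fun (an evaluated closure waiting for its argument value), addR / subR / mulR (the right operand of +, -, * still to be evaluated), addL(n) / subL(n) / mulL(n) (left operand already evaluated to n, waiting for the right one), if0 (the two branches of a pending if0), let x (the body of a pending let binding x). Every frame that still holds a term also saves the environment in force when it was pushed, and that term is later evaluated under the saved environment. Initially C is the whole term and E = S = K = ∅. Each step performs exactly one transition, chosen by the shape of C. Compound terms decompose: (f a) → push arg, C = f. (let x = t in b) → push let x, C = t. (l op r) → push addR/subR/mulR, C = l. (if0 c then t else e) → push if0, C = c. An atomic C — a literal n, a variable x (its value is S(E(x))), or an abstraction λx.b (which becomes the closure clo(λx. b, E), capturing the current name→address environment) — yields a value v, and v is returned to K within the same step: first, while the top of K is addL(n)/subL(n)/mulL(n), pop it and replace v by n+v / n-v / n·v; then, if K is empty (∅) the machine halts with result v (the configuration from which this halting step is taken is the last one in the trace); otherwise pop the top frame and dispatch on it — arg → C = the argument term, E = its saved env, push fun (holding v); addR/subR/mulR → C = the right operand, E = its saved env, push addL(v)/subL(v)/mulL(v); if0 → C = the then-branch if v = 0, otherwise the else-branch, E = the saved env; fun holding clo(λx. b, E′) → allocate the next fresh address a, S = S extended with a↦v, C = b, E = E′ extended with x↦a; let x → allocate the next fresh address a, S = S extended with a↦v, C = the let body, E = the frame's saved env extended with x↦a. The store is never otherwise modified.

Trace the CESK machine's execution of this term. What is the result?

[0] ⟨C=((let w = (-3 + 0) in (-4 - 0)) - ((λz. 6) (-4 * 0))); E=∅; S=∅; K=∅⟩
[1] ⟨C=(let w = (-3 + 0) in (-4 - 0)); E=∅; S=∅; K=[subR]⟩
[2] ⟨C=(-3 + 0); E=∅; S=∅; K=[let w :: subR]⟩
[3] ⟨C=-3; E=∅; S=∅; K=[addR :: let w :: subR]⟩
[4] ⟨C=0; E=∅; S=∅; K=[addL(-3) :: let w :: subR]⟩
[5] ⟨C=(-4 - 0); E={w↦0}; S={0↦-3}; K=[subR]⟩
[6] ⟨C=-4; E={w↦0}; S={0↦-3}; K=[subR :: subR]⟩
[7] ⟨C=0; E={w↦0}; S={0↦-3}; K=[subL(-4) :: subR]⟩
[8] ⟨C=((λz. 6) (-4 * 0)); E=∅; S={0↦-3}; K=[subL(-4)]⟩
[9] ⟨C=(λz. 6); E=∅; S={0↦-3}; K=[arg :: subL(-4)]⟩
[10] ⟨C=(-4 * 0); E=∅; S={0↦-3}; K=[fun :: subL(-4)]⟩
[11] ⟨C=-4; E=∅; S={0↦-3}; K=[mulR :: fun :: subL(-4)]⟩
[12] ⟨C=0; E=∅; S={0↦-3}; K=[mulL(-4) :: fun :: subL(-4)]⟩
[13] ⟨C=6; E={z↦1}; S={0↦-3, 1↦0}; K=[subL(-4)]⟩
→ final value -10

Answer: -10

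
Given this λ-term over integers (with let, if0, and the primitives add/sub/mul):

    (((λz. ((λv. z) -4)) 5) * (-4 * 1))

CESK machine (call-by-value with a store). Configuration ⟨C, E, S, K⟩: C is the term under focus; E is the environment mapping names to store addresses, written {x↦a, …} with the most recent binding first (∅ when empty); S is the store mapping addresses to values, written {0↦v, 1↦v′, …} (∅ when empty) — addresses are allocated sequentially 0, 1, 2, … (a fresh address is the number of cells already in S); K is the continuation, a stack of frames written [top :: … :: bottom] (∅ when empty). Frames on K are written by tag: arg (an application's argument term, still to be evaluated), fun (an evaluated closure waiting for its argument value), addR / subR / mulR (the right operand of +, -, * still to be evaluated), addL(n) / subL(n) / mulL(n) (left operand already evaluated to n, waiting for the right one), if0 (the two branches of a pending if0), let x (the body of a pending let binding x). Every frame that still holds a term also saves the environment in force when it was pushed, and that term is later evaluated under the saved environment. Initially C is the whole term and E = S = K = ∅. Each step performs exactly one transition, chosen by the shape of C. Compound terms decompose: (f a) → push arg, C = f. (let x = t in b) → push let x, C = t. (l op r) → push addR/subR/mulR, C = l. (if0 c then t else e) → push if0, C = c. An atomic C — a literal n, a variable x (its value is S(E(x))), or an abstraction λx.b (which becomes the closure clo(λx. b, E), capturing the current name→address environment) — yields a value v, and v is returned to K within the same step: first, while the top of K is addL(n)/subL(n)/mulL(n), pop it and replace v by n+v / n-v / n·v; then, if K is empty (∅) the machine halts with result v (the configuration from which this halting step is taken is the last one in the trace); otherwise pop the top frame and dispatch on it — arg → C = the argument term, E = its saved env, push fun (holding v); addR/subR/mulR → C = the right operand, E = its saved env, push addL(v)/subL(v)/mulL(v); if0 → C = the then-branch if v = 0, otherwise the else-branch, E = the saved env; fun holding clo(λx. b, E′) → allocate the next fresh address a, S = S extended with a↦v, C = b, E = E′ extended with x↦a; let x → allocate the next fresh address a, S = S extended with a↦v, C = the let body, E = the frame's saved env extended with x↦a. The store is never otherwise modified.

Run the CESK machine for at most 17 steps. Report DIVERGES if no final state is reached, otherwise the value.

step 0: [C=(((λz. ((λv. z) -4)) 5) * (-4 * 1)) | E=∅ | S=∅ | K=∅]
step 1: [C=((λz. ((λv. z) -4)) 5) | E=∅ | S=∅ | K=[mulR]]
step 2: [C=(λz. ((λv. z) -4)) | E=∅ | S=∅ | K=[arg :: mulR]]
step 3: [C=5 | E=∅ | S=∅ | K=[fun :: mulR]]
step 4: [C=((λv. z) -4) | E={z↦0} | S={0↦5} | K=[mulR]]
step 5: [C=(λv. z) | E={z↦0} | S={0↦5} | K=[arg :: mulR]]
step 6: [C=-4 | E={z↦0} | S={0↦5} | K=[fun :: mulR]]
step 7: [C=z | E={v↦1, z↦0} | S={0↦5, 1↦-4} | K=[mulR]]
step 8: [C=(-4 * 1) | E=∅ | S={0↦5, 1↦-4} | K=[mulL(5)]]
step 9: [C=-4 | E=∅ | S={0↦5, 1↦-4} | K=[mulR :: mulL(5)]]
step 10: [C=1 | E=∅ | S={0↦5, 1↦-4} | K=[mulL(-4) :: mulL(5)]]
→ final value -20

Answer: -20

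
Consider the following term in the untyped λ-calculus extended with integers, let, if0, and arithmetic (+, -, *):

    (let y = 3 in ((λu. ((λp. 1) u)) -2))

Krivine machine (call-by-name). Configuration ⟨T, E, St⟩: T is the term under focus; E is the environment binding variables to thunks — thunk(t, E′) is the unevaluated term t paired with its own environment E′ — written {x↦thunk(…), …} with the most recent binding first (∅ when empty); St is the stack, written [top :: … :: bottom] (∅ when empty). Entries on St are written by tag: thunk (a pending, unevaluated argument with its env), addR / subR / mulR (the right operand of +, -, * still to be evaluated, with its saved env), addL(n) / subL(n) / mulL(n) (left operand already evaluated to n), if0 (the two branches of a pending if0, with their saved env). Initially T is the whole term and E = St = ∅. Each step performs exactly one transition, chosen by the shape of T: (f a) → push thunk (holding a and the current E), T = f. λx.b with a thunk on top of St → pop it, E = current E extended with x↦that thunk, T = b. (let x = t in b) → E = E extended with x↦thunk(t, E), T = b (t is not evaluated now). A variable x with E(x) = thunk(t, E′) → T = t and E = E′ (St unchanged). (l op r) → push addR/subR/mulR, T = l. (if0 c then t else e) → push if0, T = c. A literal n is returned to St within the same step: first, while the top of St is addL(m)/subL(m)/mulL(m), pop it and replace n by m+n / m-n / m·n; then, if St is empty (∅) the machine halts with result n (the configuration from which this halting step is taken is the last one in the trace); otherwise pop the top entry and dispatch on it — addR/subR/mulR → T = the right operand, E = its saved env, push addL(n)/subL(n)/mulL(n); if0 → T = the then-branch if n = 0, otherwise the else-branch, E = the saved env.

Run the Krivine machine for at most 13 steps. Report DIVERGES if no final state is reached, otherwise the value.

Answer: 1

Execution trace:
t=0: <T=(let y = 3 in ((λu. ((λp. 1) u)) -2)), E=∅, St=∅>
t=1: <T=((λu. ((λp. 1) u)) -2), E={y↦thunk(3, ∅)}, St=∅>
t=2: <T=(λu. ((λp. 1) u)), E={y↦thunk(3, ∅)}, St=[thunk]>
t=3: <T=((λp. 1) u), E={u↦thunk(-2, {y↦thunk(3, ∅)}), y↦thunk(3, ∅)}, St=∅>
t=4: <T=(λp. 1), E={u↦thunk(-2, {y↦thunk(3, ∅)}), y↦thunk(3, ∅)}, St=[thunk]>
t=5: <T=1, E={p↦thunk(u, {u↦thunk(-2, {y↦thunk(3, ∅)}), y↦thunk(3, ∅)}), u↦thunk(-2, {y↦thunk(3, ∅)}), y↦thunk(3, ∅)}, St=∅>
→ final value 1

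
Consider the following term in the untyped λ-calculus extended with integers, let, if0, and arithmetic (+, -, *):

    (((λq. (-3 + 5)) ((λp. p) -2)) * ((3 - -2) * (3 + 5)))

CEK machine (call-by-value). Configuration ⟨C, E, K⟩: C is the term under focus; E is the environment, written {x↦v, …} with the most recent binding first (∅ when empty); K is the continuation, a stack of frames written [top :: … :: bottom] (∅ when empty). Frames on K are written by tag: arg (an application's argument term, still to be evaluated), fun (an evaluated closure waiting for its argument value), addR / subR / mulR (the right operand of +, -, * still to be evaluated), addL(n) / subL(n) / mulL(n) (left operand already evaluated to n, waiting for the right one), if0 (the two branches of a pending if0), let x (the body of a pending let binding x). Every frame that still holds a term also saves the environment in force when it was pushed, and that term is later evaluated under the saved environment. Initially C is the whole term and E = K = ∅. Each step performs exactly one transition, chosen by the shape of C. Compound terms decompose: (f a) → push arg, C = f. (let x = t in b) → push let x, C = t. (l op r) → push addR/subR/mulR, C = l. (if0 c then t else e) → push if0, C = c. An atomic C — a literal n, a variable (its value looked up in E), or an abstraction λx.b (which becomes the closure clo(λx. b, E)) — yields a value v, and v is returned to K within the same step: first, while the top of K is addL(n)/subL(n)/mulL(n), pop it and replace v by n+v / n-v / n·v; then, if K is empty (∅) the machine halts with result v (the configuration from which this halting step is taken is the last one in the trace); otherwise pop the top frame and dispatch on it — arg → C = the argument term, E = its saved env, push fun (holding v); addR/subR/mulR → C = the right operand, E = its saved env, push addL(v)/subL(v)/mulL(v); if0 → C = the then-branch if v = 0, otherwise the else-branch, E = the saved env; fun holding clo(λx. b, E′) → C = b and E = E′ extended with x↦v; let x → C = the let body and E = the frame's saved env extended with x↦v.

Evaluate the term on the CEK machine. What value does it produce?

0. ⟨C=(((λq. (-3 + 5)) ((λp. p) -2)) * ((3 - -2) * (3 + 5))); E=∅; K=∅⟩
1. ⟨C=((λq. (-3 + 5)) ((λp. p) -2)); E=∅; K=[mulR]⟩
2. ⟨C=(λq. (-3 + 5)); E=∅; K=[arg :: mulR]⟩
3. ⟨C=((λp. p) -2); E=∅; K=[fun :: mulR]⟩
4. ⟨C=(λp. p); E=∅; K=[arg :: fun :: mulR]⟩
5. ⟨C=-2; E=∅; K=[fun :: fun :: mulR]⟩
6. ⟨C=p; E={p↦-2}; K=[fun :: mulR]⟩
7. ⟨C=(-3 + 5); E={q↦-2}; K=[mulR]⟩
8. ⟨C=-3; E={q↦-2}; K=[addR :: mulR]⟩
9. ⟨C=5; E={q↦-2}; K=[addL(-3) :: mulR]⟩
10. ⟨C=((3 - -2) * (3 + 5)); E=∅; K=[mulL(2)]⟩
11. ⟨C=(3 - -2); E=∅; K=[mulR :: mulL(2)]⟩
12. ⟨C=3; E=∅; K=[subR :: mulR :: mulL(2)]⟩
13. ⟨C=-2; E=∅; K=[subL(3) :: mulR :: mulL(2)]⟩
14. ⟨C=(3 + 5); E=∅; K=[mulL(5) :: mulL(2)]⟩
15. ⟨C=3; E=∅; K=[addR :: mulL(5) :: mulL(2)]⟩
16. ⟨C=5; E=∅; K=[addL(3) :: mulL(5) :: mulL(2)]⟩
→ final value 80

Answer: 80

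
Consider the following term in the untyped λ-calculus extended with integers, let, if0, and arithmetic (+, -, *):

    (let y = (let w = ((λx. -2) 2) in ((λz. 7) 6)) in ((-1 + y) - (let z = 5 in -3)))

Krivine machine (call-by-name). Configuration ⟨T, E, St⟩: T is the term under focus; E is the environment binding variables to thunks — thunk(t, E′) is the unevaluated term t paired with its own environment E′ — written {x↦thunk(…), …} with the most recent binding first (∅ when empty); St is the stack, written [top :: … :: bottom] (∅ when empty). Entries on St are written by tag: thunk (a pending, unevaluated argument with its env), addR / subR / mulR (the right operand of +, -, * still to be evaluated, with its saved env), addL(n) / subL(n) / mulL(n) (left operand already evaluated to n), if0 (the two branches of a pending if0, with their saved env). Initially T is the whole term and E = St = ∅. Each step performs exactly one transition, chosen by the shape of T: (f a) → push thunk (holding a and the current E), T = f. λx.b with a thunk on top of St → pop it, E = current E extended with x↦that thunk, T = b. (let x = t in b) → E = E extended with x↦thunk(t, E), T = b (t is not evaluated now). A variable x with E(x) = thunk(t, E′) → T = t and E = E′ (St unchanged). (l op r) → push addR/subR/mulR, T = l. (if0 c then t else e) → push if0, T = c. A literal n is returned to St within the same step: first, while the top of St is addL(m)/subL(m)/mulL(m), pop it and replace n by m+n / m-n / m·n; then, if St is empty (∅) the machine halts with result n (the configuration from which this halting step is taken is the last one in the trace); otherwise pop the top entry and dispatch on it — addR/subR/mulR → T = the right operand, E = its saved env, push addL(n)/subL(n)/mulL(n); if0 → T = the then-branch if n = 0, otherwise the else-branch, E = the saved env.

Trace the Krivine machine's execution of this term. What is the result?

Answer: 9

Machine steps:
step 0: <T=(let y = (let w = ((λx. -2) 2) in ((λz. 7) 6)) in ((-1 + y) - (let z = 5 in -3))), E=∅, St=∅>
step 1: <T=((-1 + y) - (let z = 5 in -3)), E={y↦thunk((let w = ((λx. -2) 2) in ((λz. 7) 6)), ∅)}, St=∅>
step 2: <T=(-1 + y), E={y↦thunk((let w = ((λx. -2) 2) in ((λz. 7) 6)), ∅)}, St=[subR]>
step 3: <T=-1, E={y↦thunk((let w = ((λx. -2) 2) in ((λz. 7) 6)), ∅)}, St=[addR :: subR]>
step 4: <T=y, E={y↦thunk((let w = ((λx. -2) 2) in ((λz. 7) 6)), ∅)}, St=[addL(-1) :: subR]>
step 5: <T=(let w = ((λx. -2) 2) in ((λz. 7) 6)), E=∅, St=[addL(-1) :: subR]>
step 6: <T=((λz. 7) 6), E={w↦thunk(((λx. -2) 2), ∅)}, St=[addL(-1) :: subR]>
step 7: <T=(λz. 7), E={w↦thunk(((λx. -2) 2), ∅)}, St=[thunk :: addL(-1) :: subR]>
step 8: <T=7, E={z↦thunk(6, {w↦thunk(((λx. -2) 2), ∅)}), w↦thunk(((λx. -2) 2), ∅)}, St=[addL(-1) :: subR]>
step 9: <T=(let z = 5 in -3), E={y↦thunk((let w = ((λx. -2) 2) in ((λz. 7) 6)), ∅)}, St=[subL(6)]>
step 10: <T=-3, E={z↦thunk(5, {y↦thunk((let w = ((λx. -2) 2) in ((λz. 7) 6)), ∅)}), y↦thunk((let w = ((λx. -2) 2) in ((λz. 7) 6)), ∅)}, St=[subL(6)]>
→ final value 9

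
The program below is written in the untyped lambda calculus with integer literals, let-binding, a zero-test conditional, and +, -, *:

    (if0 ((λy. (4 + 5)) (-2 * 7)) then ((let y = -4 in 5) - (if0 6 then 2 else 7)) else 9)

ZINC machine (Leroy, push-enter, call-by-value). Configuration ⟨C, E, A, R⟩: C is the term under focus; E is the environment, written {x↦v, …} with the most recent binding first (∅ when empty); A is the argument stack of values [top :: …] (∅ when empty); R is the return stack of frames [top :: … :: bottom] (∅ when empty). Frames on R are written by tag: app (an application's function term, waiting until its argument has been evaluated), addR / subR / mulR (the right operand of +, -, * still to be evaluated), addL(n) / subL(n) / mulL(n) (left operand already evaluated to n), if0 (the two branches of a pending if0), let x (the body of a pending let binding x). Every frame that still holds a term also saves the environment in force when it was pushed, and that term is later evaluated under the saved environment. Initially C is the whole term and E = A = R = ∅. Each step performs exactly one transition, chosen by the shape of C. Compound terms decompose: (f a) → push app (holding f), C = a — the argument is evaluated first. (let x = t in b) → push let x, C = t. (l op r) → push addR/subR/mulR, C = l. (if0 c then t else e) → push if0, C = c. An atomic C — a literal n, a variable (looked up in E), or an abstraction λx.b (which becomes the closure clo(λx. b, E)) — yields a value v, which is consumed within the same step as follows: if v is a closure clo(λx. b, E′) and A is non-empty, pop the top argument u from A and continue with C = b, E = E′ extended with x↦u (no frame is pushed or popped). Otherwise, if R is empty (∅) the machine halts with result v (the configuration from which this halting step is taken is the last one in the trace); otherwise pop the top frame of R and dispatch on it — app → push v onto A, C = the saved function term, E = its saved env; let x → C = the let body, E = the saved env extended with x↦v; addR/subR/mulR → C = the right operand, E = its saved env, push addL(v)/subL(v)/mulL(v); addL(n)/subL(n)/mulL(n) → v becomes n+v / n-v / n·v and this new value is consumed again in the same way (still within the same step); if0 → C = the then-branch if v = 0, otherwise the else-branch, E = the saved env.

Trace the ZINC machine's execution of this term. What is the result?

t=0: <C=(if0 ((λy. (4 + 5)) (-2 * 7)) then ((let y = -4 in 5) - (if0 6 then 2 else 7)) else 9), E=∅, A=∅, R=∅>
t=1: <C=((λy. (4 + 5)) (-2 * 7)), E=∅, A=∅, R=[if0]>
t=2: <C=(-2 * 7), E=∅, A=∅, R=[app :: if0]>
t=3: <C=-2, E=∅, A=∅, R=[mulR :: app :: if0]>
t=4: <C=7, E=∅, A=∅, R=[mulL(-2) :: app :: if0]>
t=5: <C=(λy. (4 + 5)), E=∅, A=[-14], R=[if0]>
t=6: <C=(4 + 5), E={y↦-14}, A=∅, R=[if0]>
t=7: <C=4, E={y↦-14}, A=∅, R=[addR :: if0]>
t=8: <C=5, E={y↦-14}, A=∅, R=[addL(4) :: if0]>
t=9: <C=9, E=∅, A=∅, R=∅>
→ final value 9

Answer: 9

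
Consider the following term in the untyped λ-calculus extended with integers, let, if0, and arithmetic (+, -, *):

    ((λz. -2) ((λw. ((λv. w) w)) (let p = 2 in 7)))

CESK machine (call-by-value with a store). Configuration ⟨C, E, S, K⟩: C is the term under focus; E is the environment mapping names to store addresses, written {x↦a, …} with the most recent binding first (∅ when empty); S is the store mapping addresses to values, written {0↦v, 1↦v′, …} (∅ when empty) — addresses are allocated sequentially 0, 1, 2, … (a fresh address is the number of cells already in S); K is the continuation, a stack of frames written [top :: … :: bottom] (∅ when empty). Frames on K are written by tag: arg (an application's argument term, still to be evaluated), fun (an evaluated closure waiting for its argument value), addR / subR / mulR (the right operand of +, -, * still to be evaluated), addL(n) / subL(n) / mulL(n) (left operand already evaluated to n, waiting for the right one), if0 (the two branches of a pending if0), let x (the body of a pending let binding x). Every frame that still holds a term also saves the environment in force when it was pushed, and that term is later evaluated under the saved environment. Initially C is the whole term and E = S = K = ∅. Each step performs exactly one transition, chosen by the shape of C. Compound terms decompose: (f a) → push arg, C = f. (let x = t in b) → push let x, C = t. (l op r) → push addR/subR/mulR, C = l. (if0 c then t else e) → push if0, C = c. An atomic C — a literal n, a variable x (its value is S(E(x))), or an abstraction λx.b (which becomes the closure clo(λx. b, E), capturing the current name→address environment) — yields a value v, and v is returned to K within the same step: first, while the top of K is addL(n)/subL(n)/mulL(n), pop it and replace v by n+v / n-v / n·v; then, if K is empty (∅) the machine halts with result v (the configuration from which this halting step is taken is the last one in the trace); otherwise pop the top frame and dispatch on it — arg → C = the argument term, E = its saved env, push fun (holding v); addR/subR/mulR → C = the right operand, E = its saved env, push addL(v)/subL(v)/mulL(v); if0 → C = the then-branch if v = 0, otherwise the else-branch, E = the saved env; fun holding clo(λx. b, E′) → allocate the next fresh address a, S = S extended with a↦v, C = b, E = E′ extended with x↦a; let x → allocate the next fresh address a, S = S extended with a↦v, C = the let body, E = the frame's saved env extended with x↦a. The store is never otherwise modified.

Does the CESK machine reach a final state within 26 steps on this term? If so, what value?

Answer: -2

Machine steps:
step 0: [C=((λz. -2) ((λw. ((λv. w) w)) (let p = 2 in 7))) | E=∅ | S=∅ | K=∅]
step 1: [C=(λz. -2) | E=∅ | S=∅ | K=[arg]]
step 2: [C=((λw. ((λv. w) w)) (let p = 2 in 7)) | E=∅ | S=∅ | K=[fun]]
step 3: [C=(λw. ((λv. w) w)) | E=∅ | S=∅ | K=[arg :: fun]]
step 4: [C=(let p = 2 in 7) | E=∅ | S=∅ | K=[fun :: fun]]
step 5: [C=2 | E=∅ | S=∅ | K=[let p :: fun :: fun]]
step 6: [C=7 | E={p↦0} | S={0↦2} | K=[fun :: fun]]
step 7: [C=((λv. w) w) | E={w↦1} | S={0↦2, 1↦7} | K=[fun]]
step 8: [C=(λv. w) | E={w↦1} | S={0↦2, 1↦7} | K=[arg :: fun]]
step 9: [C=w | E={w↦1} | S={0↦2, 1↦7} | K=[fun :: fun]]
step 10: [C=w | E={v↦2, w↦1} | S={0↦2, 1↦7, 2↦7} | K=[fun]]
step 11: [C=-2 | E={z↦3} | S={0↦2, 1↦7, 2↦7, 3↦7} | K=∅]
→ final value -2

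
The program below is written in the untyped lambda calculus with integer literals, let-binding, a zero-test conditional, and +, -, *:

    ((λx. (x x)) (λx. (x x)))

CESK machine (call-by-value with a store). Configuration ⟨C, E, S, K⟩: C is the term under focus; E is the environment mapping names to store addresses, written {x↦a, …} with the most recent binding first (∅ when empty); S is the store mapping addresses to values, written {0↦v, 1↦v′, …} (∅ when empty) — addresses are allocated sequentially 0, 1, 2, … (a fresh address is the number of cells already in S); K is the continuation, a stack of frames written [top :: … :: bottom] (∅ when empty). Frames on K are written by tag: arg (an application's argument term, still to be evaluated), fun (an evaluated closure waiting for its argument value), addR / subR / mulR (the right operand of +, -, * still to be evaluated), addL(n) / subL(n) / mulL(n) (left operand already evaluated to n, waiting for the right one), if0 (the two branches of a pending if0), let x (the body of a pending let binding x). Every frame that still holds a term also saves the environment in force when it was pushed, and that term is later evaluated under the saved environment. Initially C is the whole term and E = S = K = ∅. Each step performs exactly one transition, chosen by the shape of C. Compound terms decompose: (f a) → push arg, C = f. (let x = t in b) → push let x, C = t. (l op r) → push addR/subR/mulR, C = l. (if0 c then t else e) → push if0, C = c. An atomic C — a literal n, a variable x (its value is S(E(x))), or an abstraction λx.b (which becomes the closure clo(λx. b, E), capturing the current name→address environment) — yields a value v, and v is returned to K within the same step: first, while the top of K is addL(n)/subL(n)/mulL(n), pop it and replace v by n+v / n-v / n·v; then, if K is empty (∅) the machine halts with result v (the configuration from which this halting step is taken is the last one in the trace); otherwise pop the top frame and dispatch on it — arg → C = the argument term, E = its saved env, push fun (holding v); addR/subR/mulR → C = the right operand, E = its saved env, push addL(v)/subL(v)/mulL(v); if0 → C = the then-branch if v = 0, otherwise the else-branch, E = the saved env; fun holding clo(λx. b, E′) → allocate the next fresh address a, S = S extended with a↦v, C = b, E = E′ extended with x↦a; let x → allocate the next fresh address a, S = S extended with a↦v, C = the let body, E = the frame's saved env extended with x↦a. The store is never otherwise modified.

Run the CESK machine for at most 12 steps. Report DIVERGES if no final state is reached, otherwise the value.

0. [C=((λx. (x x)) (λx. (x x))) | E=∅ | S=∅ | K=∅]
1. [C=(λx. (x x)) | E=∅ | S=∅ | K=[arg]]
2. [C=(λx. (x x)) | E=∅ | S=∅ | K=[fun]]
3. [C=(x x) | E={x↦0} | S={0↦clo(λx. (x x), ∅)} | K=∅]
4. [C=x | E={x↦0} | S={0↦clo(λx. (x x), ∅)} | K=[arg]]
5. [C=x | E={x↦0} | S={0↦clo(λx. (x x), ∅)} | K=[fun]]
6. [C=(x x) | E={x↦1} | S={0↦clo(λx. (x x), ∅), 1↦clo(λx. (x x), ∅)} | K=∅]
7. [C=x | E={x↦1} | S={0↦clo(λx. (x x), ∅), 1↦clo(λx. (x x), ∅)} | K=[arg]]
8. [C=x | E={x↦1} | S={0↦clo(λx. (x x), ∅), 1↦clo(λx. (x x), ∅)} | K=[fun]]
9. [C=(x x) | E={x↦2} | S={0↦clo(λx. (x x), ∅), 1↦clo(λx. (x x), ∅), 2↦clo(λx. (x x), ∅)} | K=∅]
10. [C=x | E={x↦2} | S={0↦clo(λx. (x x), ∅), 1↦clo(λx. (x x), ∅), 2↦clo(λx. (x x), ∅)} | K=[arg]]
11. [C=x | E={x↦2} | S={0↦clo(λx. (x x), ∅), 1↦clo(λx. (x x), ∅), 2↦clo(λx. (x x), ∅)} | K=[fun]]
12. [C=(x x) | E={x↦3} | S={0↦clo(λx. (x x), ∅), 1↦clo(λx. (x x), ∅), 2↦clo(λx. (x x), ∅), 3↦clo(λx. (x x), ∅)} | K=∅]
→ 12 transitions taken and the configuration is still not final: no result within 12 steps

Answer: DIVERGES (no final state within 12 steps)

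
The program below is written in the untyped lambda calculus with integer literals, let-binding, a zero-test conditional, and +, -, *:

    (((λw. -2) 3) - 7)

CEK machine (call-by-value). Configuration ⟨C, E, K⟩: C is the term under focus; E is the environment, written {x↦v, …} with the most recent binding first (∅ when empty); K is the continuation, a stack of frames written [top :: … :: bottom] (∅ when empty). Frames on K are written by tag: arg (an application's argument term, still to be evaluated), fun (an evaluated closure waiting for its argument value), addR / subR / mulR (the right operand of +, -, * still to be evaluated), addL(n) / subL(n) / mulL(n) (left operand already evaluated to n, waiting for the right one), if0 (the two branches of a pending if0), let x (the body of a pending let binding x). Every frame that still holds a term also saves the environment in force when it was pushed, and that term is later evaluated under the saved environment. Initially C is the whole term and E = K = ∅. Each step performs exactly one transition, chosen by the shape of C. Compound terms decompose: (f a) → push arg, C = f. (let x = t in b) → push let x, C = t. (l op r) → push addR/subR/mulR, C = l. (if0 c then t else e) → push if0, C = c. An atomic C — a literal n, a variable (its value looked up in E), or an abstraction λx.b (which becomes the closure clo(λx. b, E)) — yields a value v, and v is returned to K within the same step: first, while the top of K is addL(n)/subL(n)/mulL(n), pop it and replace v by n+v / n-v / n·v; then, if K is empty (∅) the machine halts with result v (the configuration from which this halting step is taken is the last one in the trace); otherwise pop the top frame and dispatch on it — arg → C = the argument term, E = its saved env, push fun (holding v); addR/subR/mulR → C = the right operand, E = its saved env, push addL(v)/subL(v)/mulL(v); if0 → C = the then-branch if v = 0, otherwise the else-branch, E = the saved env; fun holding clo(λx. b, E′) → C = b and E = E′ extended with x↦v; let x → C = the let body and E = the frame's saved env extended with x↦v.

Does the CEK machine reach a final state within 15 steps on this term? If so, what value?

[0] <C=(((λw. -2) 3) - 7), E=∅, K=∅>
[1] <C=((λw. -2) 3), E=∅, K=[subR]>
[2] <C=(λw. -2), E=∅, K=[arg :: subR]>
[3] <C=3, E=∅, K=[fun :: subR]>
[4] <C=-2, E={w↦3}, K=[subR]>
[5] <C=7, E=∅, K=[subL(-2)]>
→ final value -9

Answer: -9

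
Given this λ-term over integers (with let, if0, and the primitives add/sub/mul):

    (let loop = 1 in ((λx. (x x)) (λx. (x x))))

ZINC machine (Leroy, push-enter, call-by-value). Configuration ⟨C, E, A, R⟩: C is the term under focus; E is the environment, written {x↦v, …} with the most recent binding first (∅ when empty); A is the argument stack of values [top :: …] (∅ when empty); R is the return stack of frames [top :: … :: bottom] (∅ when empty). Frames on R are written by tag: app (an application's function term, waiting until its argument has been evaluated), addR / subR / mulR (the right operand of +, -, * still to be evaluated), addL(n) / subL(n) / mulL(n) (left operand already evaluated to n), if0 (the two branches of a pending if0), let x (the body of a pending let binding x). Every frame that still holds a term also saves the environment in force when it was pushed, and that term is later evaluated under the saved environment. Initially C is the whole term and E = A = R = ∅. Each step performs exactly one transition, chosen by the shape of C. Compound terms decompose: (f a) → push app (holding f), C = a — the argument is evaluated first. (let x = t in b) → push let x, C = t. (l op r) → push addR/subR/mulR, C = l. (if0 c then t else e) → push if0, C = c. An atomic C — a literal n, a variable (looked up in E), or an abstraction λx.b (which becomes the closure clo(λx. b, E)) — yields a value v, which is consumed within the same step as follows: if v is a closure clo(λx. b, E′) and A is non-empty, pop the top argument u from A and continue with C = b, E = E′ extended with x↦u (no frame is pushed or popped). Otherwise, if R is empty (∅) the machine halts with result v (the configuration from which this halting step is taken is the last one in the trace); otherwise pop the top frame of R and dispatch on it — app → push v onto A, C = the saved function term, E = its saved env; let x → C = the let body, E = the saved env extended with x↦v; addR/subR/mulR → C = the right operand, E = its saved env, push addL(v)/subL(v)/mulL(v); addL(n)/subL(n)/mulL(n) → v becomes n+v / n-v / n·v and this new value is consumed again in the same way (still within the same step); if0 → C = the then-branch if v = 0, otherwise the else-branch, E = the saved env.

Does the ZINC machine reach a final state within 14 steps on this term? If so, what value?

step 0: [C=(let loop = 1 in ((λx. (x x)) (λx. (x x)))) | E=∅ | A=∅ | R=∅]
step 1: [C=1 | E=∅ | A=∅ | R=[let loop]]
step 2: [C=((λx. (x x)) (λx. (x x))) | E={loop↦1} | A=∅ | R=∅]
step 3: [C=(λx. (x x)) | E={loop↦1} | A=∅ | R=[app]]
step 4: [C=(λx. (x x)) | E={loop↦1} | A=[clo(λx. (x x), {loop↦1})] | R=∅]
step 5: [C=(x x) | E={x↦clo(λx. (x x), {loop↦1}), loop↦1} | A=∅ | R=∅]
step 6: [C=x | E={x↦clo(λx. (x x), {loop↦1}), loop↦1} | A=∅ | R=[app]]
step 7: [C=x | E={x↦clo(λx. (x x), {loop↦1}), loop↦1} | A=[clo(λx. (x x), {loop↦1})] | R=∅]
… configuration repeats with period 3 (steps 5–7 recur indefinitely) …

Answer: DIVERGES (no final state within 14 steps)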